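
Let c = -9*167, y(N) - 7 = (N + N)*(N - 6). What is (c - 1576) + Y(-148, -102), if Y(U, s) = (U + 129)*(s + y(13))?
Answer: -4732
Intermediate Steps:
y(N) = 7 + 2*N*(-6 + N) (y(N) = 7 + (N + N)*(N - 6) = 7 + (2*N)*(-6 + N) = 7 + 2*N*(-6 + N))
Y(U, s) = (129 + U)*(189 + s) (Y(U, s) = (U + 129)*(s + (7 - 12*13 + 2*13²)) = (129 + U)*(s + (7 - 156 + 2*169)) = (129 + U)*(s + (7 - 156 + 338)) = (129 + U)*(s + 189) = (129 + U)*(189 + s))
c = -1503
(c - 1576) + Y(-148, -102) = (-1503 - 1576) + (24381 + 129*(-102) + 189*(-148) - 148*(-102)) = -3079 + (24381 - 13158 - 27972 + 15096) = -3079 - 1653 = -4732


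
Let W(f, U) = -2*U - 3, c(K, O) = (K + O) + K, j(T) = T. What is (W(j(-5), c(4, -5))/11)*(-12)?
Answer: 108/11 ≈ 9.8182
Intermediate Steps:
c(K, O) = O + 2*K
W(f, U) = -3 - 2*U
(W(j(-5), c(4, -5))/11)*(-12) = ((-3 - 2*(-5 + 2*4))/11)*(-12) = ((-3 - 2*(-5 + 8))/11)*(-12) = ((-3 - 2*3)/11)*(-12) = ((-3 - 6)/11)*(-12) = ((1/11)*(-9))*(-12) = -9/11*(-12) = 108/11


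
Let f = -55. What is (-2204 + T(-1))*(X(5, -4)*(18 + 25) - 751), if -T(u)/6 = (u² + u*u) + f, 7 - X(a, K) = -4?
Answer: 524308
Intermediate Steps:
X(a, K) = 11 (X(a, K) = 7 - 1*(-4) = 7 + 4 = 11)
T(u) = 330 - 12*u² (T(u) = -6*((u² + u*u) - 55) = -6*((u² + u²) - 55) = -6*(2*u² - 55) = -6*(-55 + 2*u²) = 330 - 12*u²)
(-2204 + T(-1))*(X(5, -4)*(18 + 25) - 751) = (-2204 + (330 - 12*(-1)²))*(11*(18 + 25) - 751) = (-2204 + (330 - 12*1))*(11*43 - 751) = (-2204 + (330 - 12))*(473 - 751) = (-2204 + 318)*(-278) = -1886*(-278) = 524308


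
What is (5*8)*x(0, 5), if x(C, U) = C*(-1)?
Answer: 0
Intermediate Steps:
x(C, U) = -C
(5*8)*x(0, 5) = (5*8)*(-1*0) = 40*0 = 0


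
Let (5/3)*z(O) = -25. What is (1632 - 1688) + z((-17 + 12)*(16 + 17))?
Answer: -71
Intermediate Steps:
z(O) = -15 (z(O) = (⅗)*(-25) = -15)
(1632 - 1688) + z((-17 + 12)*(16 + 17)) = (1632 - 1688) - 15 = -56 - 15 = -71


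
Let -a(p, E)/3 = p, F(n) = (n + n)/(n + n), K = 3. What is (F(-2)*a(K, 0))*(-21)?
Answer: 189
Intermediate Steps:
F(n) = 1 (F(n) = (2*n)/((2*n)) = (2*n)*(1/(2*n)) = 1)
a(p, E) = -3*p
(F(-2)*a(K, 0))*(-21) = (1*(-3*3))*(-21) = (1*(-9))*(-21) = -9*(-21) = 189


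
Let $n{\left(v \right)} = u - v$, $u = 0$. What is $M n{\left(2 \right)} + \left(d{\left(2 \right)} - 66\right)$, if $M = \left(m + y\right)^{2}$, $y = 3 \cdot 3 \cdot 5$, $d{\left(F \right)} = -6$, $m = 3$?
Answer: $-4680$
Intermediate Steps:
$n{\left(v \right)} = - v$ ($n{\left(v \right)} = 0 - v = - v$)
$y = 45$ ($y = 9 \cdot 5 = 45$)
$M = 2304$ ($M = \left(3 + 45\right)^{2} = 48^{2} = 2304$)
$M n{\left(2 \right)} + \left(d{\left(2 \right)} - 66\right) = 2304 \left(\left(-1\right) 2\right) - 72 = 2304 \left(-2\right) - 72 = -4608 - 72 = -4680$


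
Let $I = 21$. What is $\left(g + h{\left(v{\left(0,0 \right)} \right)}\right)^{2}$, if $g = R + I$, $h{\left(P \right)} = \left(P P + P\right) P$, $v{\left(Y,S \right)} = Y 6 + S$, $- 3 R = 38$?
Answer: $\frac{625}{9} \approx 69.444$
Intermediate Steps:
$R = - \frac{38}{3}$ ($R = \left(- \frac{1}{3}\right) 38 = - \frac{38}{3} \approx -12.667$)
$v{\left(Y,S \right)} = S + 6 Y$ ($v{\left(Y,S \right)} = 6 Y + S = S + 6 Y$)
$h{\left(P \right)} = P \left(P + P^{2}\right)$ ($h{\left(P \right)} = \left(P^{2} + P\right) P = \left(P + P^{2}\right) P = P \left(P + P^{2}\right)$)
$g = \frac{25}{3}$ ($g = - \frac{38}{3} + 21 = \frac{25}{3} \approx 8.3333$)
$\left(g + h{\left(v{\left(0,0 \right)} \right)}\right)^{2} = \left(\frac{25}{3} + \left(0 + 6 \cdot 0\right)^{2} \left(1 + \left(0 + 6 \cdot 0\right)\right)\right)^{2} = \left(\frac{25}{3} + \left(0 + 0\right)^{2} \left(1 + \left(0 + 0\right)\right)\right)^{2} = \left(\frac{25}{3} + 0^{2} \left(1 + 0\right)\right)^{2} = \left(\frac{25}{3} + 0 \cdot 1\right)^{2} = \left(\frac{25}{3} + 0\right)^{2} = \left(\frac{25}{3}\right)^{2} = \frac{625}{9}$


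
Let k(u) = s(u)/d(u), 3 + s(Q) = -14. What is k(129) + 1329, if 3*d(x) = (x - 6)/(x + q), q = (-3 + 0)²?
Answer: 52143/41 ≈ 1271.8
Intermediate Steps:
q = 9 (q = (-3)² = 9)
s(Q) = -17 (s(Q) = -3 - 14 = -17)
d(x) = (-6 + x)/(3*(9 + x)) (d(x) = ((x - 6)/(x + 9))/3 = ((-6 + x)/(9 + x))/3 = (-6 + x)/(3*(9 + x)))
k(u) = -51*(9 + u)/(-6 + u) (k(u) = -17*3*(9 + u)/(-6 + u) = -51*(9 + u)/(-6 + u))
k(129) + 1329 = 51*(-9 - 1*129)/(-6 + 129) + 1329 = 51*(-9 - 129)/123 + 1329 = 51*(1/123)*(-138) + 1329 = -2346/41 + 1329 = 52143/41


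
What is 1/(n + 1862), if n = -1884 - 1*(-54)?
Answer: 1/32 ≈ 0.031250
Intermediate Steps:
n = -1830 (n = -1884 + 54 = -1830)
1/(n + 1862) = 1/(-1830 + 1862) = 1/32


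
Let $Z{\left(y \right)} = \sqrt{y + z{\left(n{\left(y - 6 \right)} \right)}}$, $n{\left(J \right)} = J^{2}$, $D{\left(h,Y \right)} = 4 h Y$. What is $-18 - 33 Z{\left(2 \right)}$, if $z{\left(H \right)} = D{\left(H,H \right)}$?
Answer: $-18 - 99 \sqrt{114} \approx -1075.0$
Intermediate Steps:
$D{\left(h,Y \right)} = 4 Y h$
$z{\left(H \right)} = 4 H^{2}$ ($z{\left(H \right)} = 4 H H = 4 H^{2}$)
$Z{\left(y \right)} = \sqrt{y + 4 \left(-6 + y\right)^{4}}$ ($Z{\left(y \right)} = \sqrt{y + 4 \left(\left(y - 6\right)^{2}\right)^{2}} = \sqrt{y + 4 \left(\left(-6 + y\right)^{2}\right)^{2}} = \sqrt{y + 4 \left(-6 + y\right)^{4}}$)
$-18 - 33 Z{\left(2 \right)} = -18 - 33 \sqrt{2 + 4 \left(-6 + 2\right)^{4}} = -18 - 33 \sqrt{2 + 4 \left(-4\right)^{4}} = -18 - 33 \sqrt{2 + 4 \cdot 256} = -18 - 33 \sqrt{2 + 1024} = -18 - 33 \sqrt{1026} = -18 - 33 \cdot 3 \sqrt{114} = -18 - 99 \sqrt{114}$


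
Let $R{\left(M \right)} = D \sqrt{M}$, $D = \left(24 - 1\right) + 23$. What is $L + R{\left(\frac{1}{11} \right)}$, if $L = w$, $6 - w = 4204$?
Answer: $-4198 + \frac{46 \sqrt{11}}{11} \approx -4184.1$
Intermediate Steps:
$w = -4198$ ($w = 6 - 4204 = -4198$)
$L = -4198$
$D = 46$ ($D = 23 + 23 = 46$)
$R{\left(M \right)} = 46 \sqrt{M}$
$L + R{\left(\frac{1}{11} \right)} = -4198 + 46 \sqrt{\frac{1}{11}} = -4198 + \frac{46}{\sqrt{11}} = -4198 + 46 \frac{\sqrt{11}}{11} = -4198 + \frac{46 \sqrt{11}}{11}$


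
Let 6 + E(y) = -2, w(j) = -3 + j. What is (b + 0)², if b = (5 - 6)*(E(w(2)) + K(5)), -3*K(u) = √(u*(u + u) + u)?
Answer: (24 + √55)²/9 ≈ 109.66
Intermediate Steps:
E(y) = -8 (E(y) = -6 - 2 = -8)
K(u) = -√(u + 2*u²)/3 (K(u) = -√(u*(u + u) + u)/3 = -√(u*(2*u) + u)/3 = -√(2*u² + u)/3 = -√(u + 2*u²)/3)
b = 8 + √55/3 (b = (5 - 6)*(-8 - √5*√(1 + 2*5)/3) = -(-8 - √5*√(1 + 10)/3) = -(-8 - √55/3) = 8 + √55/3 ≈ 10.472)
(b + 0)² = ((8 + √55/3) + 0)² = (8 + √55/3)²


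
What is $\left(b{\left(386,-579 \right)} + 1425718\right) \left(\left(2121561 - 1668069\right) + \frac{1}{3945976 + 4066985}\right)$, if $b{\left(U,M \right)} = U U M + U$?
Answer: $- \frac{102767376793302079180}{2670987} \approx -3.8475 \cdot 10^{13}$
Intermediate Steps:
$b{\left(U,M \right)} = U + M U^{2}$ ($b{\left(U,M \right)} = U^{2} M + U = M U^{2} + U = U + M U^{2}$)
$\left(b{\left(386,-579 \right)} + 1425718\right) \left(\left(2121561 - 1668069\right) + \frac{1}{3945976 + 4066985}\right) = \left(386 \left(1 - 223494\right) + 1425718\right) \left(\left(2121561 - 1668069\right) + \frac{1}{3945976 + 4066985}\right) = \left(386 \left(1 - 223494\right) + 1425718\right) \left(453492 + \frac{1}{8012961}\right) = \left(386 \left(-223493\right) + 1425718\right) \left(453492 + \frac{1}{8012961}\right) = \left(-86268298 + 1425718\right) \frac{3633813709813}{8012961} = \left(-84842580\right) \frac{3633813709813}{8012961} = - \frac{102767376793302079180}{2670987}$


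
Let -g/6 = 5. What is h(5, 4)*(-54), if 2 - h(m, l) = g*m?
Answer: -8208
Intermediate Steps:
g = -30 (g = -6*5 = -30)
h(m, l) = 2 + 30*m (h(m, l) = 2 - (-30)*m = 2 + 30*m)
h(5, 4)*(-54) = (2 + 30*5)*(-54) = (2 + 150)*(-54) = 152*(-54) = -8208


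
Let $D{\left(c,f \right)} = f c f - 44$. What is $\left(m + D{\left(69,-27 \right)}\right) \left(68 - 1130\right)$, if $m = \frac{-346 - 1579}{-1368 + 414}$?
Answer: $- \frac{2828879077}{53} \approx -5.3375 \cdot 10^{7}$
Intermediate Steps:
$m = \frac{1925}{954}$ ($m = - \frac{1925}{-954} = \left(-1925\right) \left(- \frac{1}{954}\right) = \frac{1925}{954} \approx 2.0178$)
$D{\left(c,f \right)} = -44 + c f^{2}$ ($D{\left(c,f \right)} = c f f - 44 = c f^{2} - 44 = -44 + c f^{2}$)
$\left(m + D{\left(69,-27 \right)}\right) \left(68 - 1130\right) = \left(\frac{1925}{954} - \left(44 - 69 \left(-27\right)^{2}\right)\right) \left(68 - 1130\right) = \left(\frac{1925}{954} + \left(-44 + 69 \cdot 729\right)\right) \left(-1062\right) = \left(\frac{1925}{954} + \left(-44 + 50301\right)\right) \left(-1062\right) = \left(\frac{1925}{954} + 50257\right) \left(-1062\right) = \frac{47947103}{954} \left(-1062\right) = - \frac{2828879077}{53}$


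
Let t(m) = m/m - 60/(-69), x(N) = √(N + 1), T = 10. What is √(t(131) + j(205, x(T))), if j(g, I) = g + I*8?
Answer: √(109434 + 4232*√11)/23 ≈ 15.278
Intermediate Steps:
x(N) = √(1 + N)
t(m) = 43/23 (t(m) = 1 - 60*(-1/69) = 1 + 20/23 = 43/23)
j(g, I) = g + 8*I
√(t(131) + j(205, x(T))) = √(43/23 + (205 + 8*√(1 + 10))) = √(43/23 + (205 + 8*√11)) = √(4758/23 + 8*√11)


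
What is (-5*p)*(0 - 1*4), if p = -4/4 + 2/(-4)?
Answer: -30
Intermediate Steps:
p = -3/2 (p = -4*¼ + 2*(-¼) = -1 - ½ = -3/2 ≈ -1.5000)
(-5*p)*(0 - 1*4) = (-5*(-3/2))*(0 - 1*4) = 15*(0 - 4)/2 = (15/2)*(-4) = -30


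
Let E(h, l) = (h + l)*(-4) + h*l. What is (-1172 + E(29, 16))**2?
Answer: 788544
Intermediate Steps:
E(h, l) = -4*h - 4*l + h*l (E(h, l) = (-4*h - 4*l) + h*l = -4*h - 4*l + h*l)
(-1172 + E(29, 16))**2 = (-1172 + (-4*29 - 4*16 + 29*16))**2 = (-1172 + (-116 - 64 + 464))**2 = (-1172 + 284)**2 = (-888)**2 = 788544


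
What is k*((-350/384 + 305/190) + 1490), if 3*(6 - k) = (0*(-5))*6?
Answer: 5438051/608 ≈ 8944.2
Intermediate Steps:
k = 6 (k = 6 - 0*(-5)*6/3 = 6 - 0*6 = 6 - ⅓*0 = 6 + 0 = 6)
k*((-350/384 + 305/190) + 1490) = 6*((-350/384 + 305/190) + 1490) = 6*((-350*1/384 + 305*(1/190)) + 1490) = 6*((-175/192 + 61/38) + 1490) = 6*(2531/3648 + 1490) = 6*(5438051/3648) = 5438051/608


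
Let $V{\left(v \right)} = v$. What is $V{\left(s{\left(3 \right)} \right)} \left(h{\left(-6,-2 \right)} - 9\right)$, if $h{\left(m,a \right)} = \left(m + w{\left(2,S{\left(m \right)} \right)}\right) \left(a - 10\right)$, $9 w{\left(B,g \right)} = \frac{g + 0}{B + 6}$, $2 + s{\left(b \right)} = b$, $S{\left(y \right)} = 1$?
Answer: $\frac{377}{6} \approx 62.833$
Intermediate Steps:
$s{\left(b \right)} = -2 + b$
$w{\left(B,g \right)} = \frac{g}{9 \left(6 + B\right)}$ ($w{\left(B,g \right)} = \frac{\left(g + 0\right) \frac{1}{B + 6}}{9} = \frac{g \frac{1}{6 + B}}{9} = \frac{g}{9 \left(6 + B\right)}$)
$h{\left(m,a \right)} = \left(-10 + a\right) \left(\frac{1}{72} + m\right)$ ($h{\left(m,a \right)} = \left(m + \frac{1}{9} \cdot 1 \frac{1}{6 + 2}\right) \left(a - 10\right) = \left(m + \frac{1}{9} \cdot 1 \cdot \frac{1}{8}\right) \left(-10 + a\right) = \left(m + \frac{1}{72}\right) \left(-10 + a\right) = \left(\frac{1}{72} + m\right) \left(-10 + a\right) = \left(-10 + a\right) \left(\frac{1}{72} + m\right)$)
$V{\left(s{\left(3 \right)} \right)} \left(h{\left(-6,-2 \right)} - 9\right) = \left(-2 + 3\right) \left(\left(- \frac{5}{36} - -60 + \frac{1}{72} \left(-2\right) - -12\right) - 9\right) = 1 \left(\left(- \frac{5}{36} + 60 - \frac{1}{36} + 12\right) - 9\right) = 1 \left(\frac{431}{6} - 9\right) = 1 \cdot \frac{377}{6} = \frac{377}{6}$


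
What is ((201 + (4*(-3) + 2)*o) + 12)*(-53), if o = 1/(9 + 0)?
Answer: -101071/9 ≈ -11230.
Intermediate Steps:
o = 1/9 ≈ 0.11111
((201 + (4*(-3) + 2)*o) + 12)*(-53) = ((201 + (4*(-3) + 2)*(1/9)) + 12)*(-53) = ((201 + (-12 + 2)*(1/9)) + 12)*(-53) = ((201 - 10*1/9) + 12)*(-53) = ((201 - 10/9) + 12)*(-53) = (1799/9 + 12)*(-53) = (1907/9)*(-53) = -101071/9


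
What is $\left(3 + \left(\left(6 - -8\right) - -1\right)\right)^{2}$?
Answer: $324$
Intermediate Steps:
$\left(3 + \left(\left(6 - -8\right) - -1\right)\right)^{2} = \left(3 + \left(\left(6 + 8\right) + 1\right)\right)^{2} = \left(3 + \left(14 + 1\right)\right)^{2} = \left(3 + 15\right)^{2} = 18^{2} = 324$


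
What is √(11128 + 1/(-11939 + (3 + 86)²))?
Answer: √3666408846/574 ≈ 105.49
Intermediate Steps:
√(11128 + 1/(-11939 + (3 + 86)²)) = √(11128 + 1/(-11939 + 89²)) = √(11128 + 1/(-11939 + 7921)) = √(11128 + 1/(-4018)) = √(11128 - 1/4018) = √(44712303/4018) = √3666408846/574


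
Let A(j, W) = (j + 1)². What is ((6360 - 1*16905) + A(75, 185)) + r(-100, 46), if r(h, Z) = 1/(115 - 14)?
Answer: -481668/101 ≈ -4769.0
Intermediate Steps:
r(h, Z) = 1/101
A(j, W) = (1 + j)²
((6360 - 1*16905) + A(75, 185)) + r(-100, 46) = ((6360 - 1*16905) + (1 + 75)²) + 1/101 = ((6360 - 16905) + 76²) + 1/101 = (-10545 + 5776) + 1/101 = -4769 + 1/101 = -481668/101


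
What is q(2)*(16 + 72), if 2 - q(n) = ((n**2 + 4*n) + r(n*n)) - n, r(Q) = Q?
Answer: -1056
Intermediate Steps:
q(n) = 2 - 3*n - 2*n**2 (q(n) = 2 - (((n**2 + 4*n) + n*n) - n) = 2 - (((n**2 + 4*n) + n**2) - n) = 2 - ((2*n**2 + 4*n) - n) = 2 - (2*n**2 + 3*n) = 2 + (-3*n - 2*n**2) = 2 - 3*n - 2*n**2)
q(2)*(16 + 72) = (2 - 3*2 - 2*2**2)*(16 + 72) = (2 - 6 - 2*4)*88 = (2 - 6 - 8)*88 = -12*88 = -1056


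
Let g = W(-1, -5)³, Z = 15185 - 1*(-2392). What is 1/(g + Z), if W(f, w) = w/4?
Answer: 64/1124803 ≈ 5.6899e-5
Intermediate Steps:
W(f, w) = w/4 (W(f, w) = w*(¼) = w/4)
Z = 17577 (Z = 15185 + 2392 = 17577)
g = -125/64 (g = ((¼)*(-5))³ = (-5/4)³ = -125/64 ≈ -1.9531)
1/(g + Z) = 1/(-125/64 + 17577) = 1/(1124803/64) = 64/1124803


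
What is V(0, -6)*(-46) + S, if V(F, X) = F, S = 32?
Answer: 32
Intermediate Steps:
V(0, -6)*(-46) + S = 0*(-46) + 32 = 0 + 32 = 32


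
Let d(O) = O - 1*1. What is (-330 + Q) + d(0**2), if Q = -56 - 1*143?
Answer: -530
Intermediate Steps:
d(O) = -1 + O (d(O) = O - 1 = -1 + O)
Q = -199 (Q = -56 - 143 = -199)
(-330 + Q) + d(0**2) = (-330 - 199) + (-1 + 0**2) = -529 + (-1 + 0) = -529 - 1 = -530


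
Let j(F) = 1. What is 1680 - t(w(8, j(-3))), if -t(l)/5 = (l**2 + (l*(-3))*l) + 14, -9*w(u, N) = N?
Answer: 141740/81 ≈ 1749.9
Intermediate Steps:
w(u, N) = -N/9
t(l) = -70 + 10*l**2 (t(l) = -5*((l**2 + (l*(-3))*l) + 14) = -5*((l**2 + (-3*l)*l) + 14) = -5*((l**2 - 3*l**2) + 14) = -5*(-2*l**2 + 14) = -5*(14 - 2*l**2) = -70 + 10*l**2)
1680 - t(w(8, j(-3))) = 1680 - (-70 + 10*(-1/9*1)**2) = 1680 - (-70 + 10*(-1/9)**2) = 1680 - (-70 + 10*(1/81)) = 1680 - (-70 + 10/81) = 1680 - 1*(-5660/81) = 1680 + 5660/81 = 141740/81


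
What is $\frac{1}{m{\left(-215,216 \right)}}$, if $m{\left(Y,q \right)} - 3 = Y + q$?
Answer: $\frac{1}{4} \approx 0.25$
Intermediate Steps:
$m{\left(Y,q \right)} = 3 + Y + q$ ($m{\left(Y,q \right)} = 3 + \left(Y + q\right) = 3 + Y + q$)
$\frac{1}{m{\left(-215,216 \right)}} = \frac{1}{3 - 215 + 216} = \frac{1}{4}$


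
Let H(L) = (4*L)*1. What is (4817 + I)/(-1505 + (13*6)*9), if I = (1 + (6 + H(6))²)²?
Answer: -74238/73 ≈ -1017.0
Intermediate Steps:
H(L) = 4*L
I = 811801 (I = (1 + (6 + 4*6)²)² = (1 + (6 + 24)²)² = (1 + 30²)² = (1 + 900)² = 901² = 811801)
(4817 + I)/(-1505 + (13*6)*9) = (4817 + 811801)/(-1505 + (13*6)*9) = 816618/(-1505 + 78*9) = 816618/(-1505 + 702) = 816618/(-803) = 816618*(-1/803) = -74238/73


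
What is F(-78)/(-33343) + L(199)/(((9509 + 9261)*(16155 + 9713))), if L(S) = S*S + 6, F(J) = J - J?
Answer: 39607/485542360 ≈ 8.1573e-5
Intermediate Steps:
F(J) = 0
L(S) = 6 + S² (L(S) = S² + 6 = 6 + S²)
F(-78)/(-33343) + L(199)/(((9509 + 9261)*(16155 + 9713))) = 0/(-33343) + (6 + 199²)/(((9509 + 9261)*(16155 + 9713))) = 0*(-1/33343) + (6 + 39601)/((18770*25868)) = 0 + 39607/485542360 = 39607/485542360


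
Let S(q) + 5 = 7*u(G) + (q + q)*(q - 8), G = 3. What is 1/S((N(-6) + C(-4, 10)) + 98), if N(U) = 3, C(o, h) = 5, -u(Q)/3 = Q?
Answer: 1/20708 ≈ 4.8291e-5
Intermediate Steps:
u(Q) = -3*Q
S(q) = -68 + 2*q*(-8 + q) (S(q) = -5 + (7*(-3*3) + (q + q)*(q - 8)) = -5 + (7*(-9) + (2*q)*(-8 + q)) = -5 + (-63 + 2*q*(-8 + q)) = -68 + 2*q*(-8 + q))
1/S((N(-6) + C(-4, 10)) + 98) = 1/(-68 - 16*((3 + 5) + 98) + 2*((3 + 5) + 98)²) = 1/(-68 - 16*(8 + 98) + 2*(8 + 98)²) = 1/(-68 - 16*106 + 2*106²) = 1/(-68 - 1696 + 2*11236) = 1/(-68 - 1696 + 22472) = 1/20708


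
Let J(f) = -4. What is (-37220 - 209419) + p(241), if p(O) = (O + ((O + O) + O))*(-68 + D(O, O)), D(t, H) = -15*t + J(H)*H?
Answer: -4726347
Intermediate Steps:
D(t, H) = -15*t - 4*H
p(O) = 4*O*(-68 - 19*O) (p(O) = (O + ((O + O) + O))*(-68 + (-15*O - 4*O)) = (O + (2*O + O))*(-68 - 19*O) = (O + 3*O)*(-68 - 19*O) = (4*O)*(-68 - 19*O) = 4*O*(-68 - 19*O))
(-37220 - 209419) + p(241) = (-37220 - 209419) - 4*241*(68 + 19*241) = -246639 - 4*241*(68 + 4579) = -246639 - 4*241*4647 = -246639 - 4479708 = -4726347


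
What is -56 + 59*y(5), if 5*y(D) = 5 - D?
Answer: -56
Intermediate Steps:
y(D) = 1 - D/5 (y(D) = (5 - D)/5 = 1 - D/5)
-56 + 59*y(5) = -56 + 59*(1 - ⅕*5) = -56 + 59*(1 - 1) = -56 + 59*0 = -56 + 0 = -56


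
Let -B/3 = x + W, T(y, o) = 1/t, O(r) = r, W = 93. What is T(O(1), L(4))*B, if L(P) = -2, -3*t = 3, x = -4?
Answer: 267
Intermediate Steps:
t = -1 (t = -1/3*3 = -1)
T(y, o) = -1 (T(y, o) = 1/(-1) = -1)
B = -267 (B = -3*(-4 + 93) = -3*89 = -267)
T(O(1), L(4))*B = -1*(-267) = 267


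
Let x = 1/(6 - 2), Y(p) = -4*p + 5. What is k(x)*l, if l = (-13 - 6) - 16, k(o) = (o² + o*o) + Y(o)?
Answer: -1155/8 ≈ -144.38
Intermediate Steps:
Y(p) = 5 - 4*p
x = ¼ (x = 1/4 = ¼ ≈ 0.25000)
k(o) = 5 - 4*o + 2*o² (k(o) = (o² + o*o) + (5 - 4*o) = (o² + o²) + (5 - 4*o) = 2*o² + (5 - 4*o) = 5 - 4*o + 2*o²)
l = -35 (l = -19 - 16 = -35)
k(x)*l = (5 - 4*¼ + 2*(¼)²)*(-35) = (5 - 1 + 2*(1/16))*(-35) = (5 - 1 + ⅛)*(-35) = (33/8)*(-35) = -1155/8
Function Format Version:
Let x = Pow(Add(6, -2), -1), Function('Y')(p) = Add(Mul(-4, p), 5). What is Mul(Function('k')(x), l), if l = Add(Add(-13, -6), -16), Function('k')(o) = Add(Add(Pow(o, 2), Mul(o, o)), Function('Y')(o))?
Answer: Rational(-1155, 8) ≈ -144.38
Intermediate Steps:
Function('Y')(p) = Add(5, Mul(-4, p))
x = Rational(1, 4) (x = Pow(4, -1) = Rational(1, 4) ≈ 0.25000)
Function('k')(o) = Add(5, Mul(-4, o), Mul(2, Pow(o, 2))) (Function('k')(o) = Add(Add(Pow(o, 2), Mul(o, o)), Add(5, Mul(-4, o))) = Add(Add(Pow(o, 2), Pow(o, 2)), Add(5, Mul(-4, o))) = Add(Mul(2, Pow(o, 2)), Add(5, Mul(-4, o))) = Add(5, Mul(-4, o), Mul(2, Pow(o, 2))))
l = -35 (l = Add(-19, -16) = -35)
Mul(Function('k')(x), l) = Mul(Add(5, Mul(-4, Rational(1, 4)), Mul(2, Pow(Rational(1, 4), 2))), -35) = Mul(Add(5, -1, Mul(2, Rational(1, 16))), -35) = Mul(Add(5, -1, Rational(1, 8)), -35) = Mul(Rational(33, 8), -35) = Rational(-1155, 8)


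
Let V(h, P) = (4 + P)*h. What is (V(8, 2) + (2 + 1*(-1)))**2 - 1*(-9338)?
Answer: 11739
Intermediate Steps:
V(h, P) = h*(4 + P)
(V(8, 2) + (2 + 1*(-1)))**2 - 1*(-9338) = (8*(4 + 2) + (2 + 1*(-1)))**2 - 1*(-9338) = (8*6 + (2 - 1))**2 + 9338 = (48 + 1)**2 + 9338 = 49**2 + 9338 = 2401 + 9338 = 11739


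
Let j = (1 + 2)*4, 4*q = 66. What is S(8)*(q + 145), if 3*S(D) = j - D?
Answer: 646/3 ≈ 215.33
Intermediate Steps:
q = 33/2 (q = (¼)*66 = 33/2 ≈ 16.500)
j = 12 (j = 3*4 = 12)
S(D) = 4 - D/3 (S(D) = (12 - D)/3 = 4 - D/3)
S(8)*(q + 145) = (4 - ⅓*8)*(33/2 + 145) = (4 - 8/3)*(323/2) = (4/3)*(323/2) = 646/3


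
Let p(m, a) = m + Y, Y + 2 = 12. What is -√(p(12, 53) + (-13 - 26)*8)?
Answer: -I*√290 ≈ -17.029*I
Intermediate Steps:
Y = 10 (Y = -2 + 12 = 10)
p(m, a) = 10 + m (p(m, a) = m + 10 = 10 + m)
-√(p(12, 53) + (-13 - 26)*8) = -√((10 + 12) + (-13 - 26)*8) = -√(22 - 39*8) = -√(22 - 312) = -√(-290) = -I*√290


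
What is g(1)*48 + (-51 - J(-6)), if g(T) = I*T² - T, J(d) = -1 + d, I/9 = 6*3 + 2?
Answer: 8548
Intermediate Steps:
I = 180 (I = 9*(6*3 + 2) = 9*(18 + 2) = 9*20 = 180)
g(T) = -T + 180*T² (g(T) = 180*T² - T = -T + 180*T²)
g(1)*48 + (-51 - J(-6)) = (1*(-1 + 180*1))*48 + (-51 - (-1 - 6)) = (1*(-1 + 180))*48 + (-51 - 1*(-7)) = (1*179)*48 + (-51 + 7) = 179*48 - 44 = 8592 - 44 = 8548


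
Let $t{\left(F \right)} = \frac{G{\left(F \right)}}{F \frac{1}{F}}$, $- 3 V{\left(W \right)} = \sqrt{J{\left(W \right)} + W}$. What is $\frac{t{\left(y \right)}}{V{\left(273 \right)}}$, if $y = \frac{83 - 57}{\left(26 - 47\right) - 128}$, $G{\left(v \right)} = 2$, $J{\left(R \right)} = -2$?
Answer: $- \frac{6 \sqrt{271}}{271} \approx -0.36447$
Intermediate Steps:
$V{\left(W \right)} = - \frac{\sqrt{-2 + W}}{3}$
$y = - \frac{26}{149}$ ($y = \frac{26}{\left(26 - 47\right) - 128} = \frac{26}{-21 - 128} = \frac{26}{-149} = 26 \left(- \frac{1}{149}\right) = - \frac{26}{149} \approx -0.1745$)
$t{\left(F \right)} = 2$ ($t{\left(F \right)} = \frac{2}{F \frac{1}{F}} = \frac{2}{1} = 2 \cdot 1 = 2$)
$\frac{t{\left(y \right)}}{V{\left(273 \right)}} = \frac{2}{\left(- \frac{1}{3}\right) \sqrt{-2 + 273}} = \frac{2}{\left(- \frac{1}{3}\right) \sqrt{271}} = 2 \left(- \frac{3 \sqrt{271}}{271}\right) = - \frac{6 \sqrt{271}}{271}$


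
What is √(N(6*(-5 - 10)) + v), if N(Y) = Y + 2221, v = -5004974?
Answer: I*√5002843 ≈ 2236.7*I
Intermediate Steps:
N(Y) = 2221 + Y
√(N(6*(-5 - 10)) + v) = √((2221 + 6*(-5 - 10)) - 5004974) = √((2221 + 6*(-15)) - 5004974) = √((2221 - 90) - 5004974) = √(2131 - 5004974) = √(-5002843) = I*√5002843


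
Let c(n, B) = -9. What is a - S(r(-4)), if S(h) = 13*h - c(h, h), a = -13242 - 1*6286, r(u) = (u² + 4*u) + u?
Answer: -19485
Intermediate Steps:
r(u) = u² + 5*u
a = -19528 (a = -13242 - 6286 = -19528)
S(h) = 9 + 13*h (S(h) = 13*h - 1*(-9) = 13*h + 9 = 9 + 13*h)
a - S(r(-4)) = -19528 - (9 + 13*(-4*(5 - 4))) = -19528 - (9 + 13*(-4*1)) = -19528 - (9 + 13*(-4)) = -19528 - (9 - 52) = -19528 - 1*(-43) = -19528 + 43 = -19485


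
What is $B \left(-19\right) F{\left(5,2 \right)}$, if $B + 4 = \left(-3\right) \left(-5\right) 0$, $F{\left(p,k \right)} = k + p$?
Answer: $532$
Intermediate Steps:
$B = -4$ ($B = -4 + \left(-3\right) \left(-5\right) 0 = -4 + 15 \cdot 0 = -4 + 0 = -4$)
$B \left(-19\right) F{\left(5,2 \right)} = \left(-4\right) \left(-19\right) \left(2 + 5\right) = 76 \cdot 7 = 532$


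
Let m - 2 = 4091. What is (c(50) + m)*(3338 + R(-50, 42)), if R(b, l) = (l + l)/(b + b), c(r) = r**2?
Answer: 550047397/25 ≈ 2.2002e+7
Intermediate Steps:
R(b, l) = l/b (R(b, l) = (2*l)/((2*b)) = (2*l)*(1/(2*b)) = l/b)
m = 4093 (m = 2 + 4091 = 4093)
(c(50) + m)*(3338 + R(-50, 42)) = (50**2 + 4093)*(3338 + 42/(-50)) = (2500 + 4093)*(3338 + 42*(-1/50)) = 6593*(3338 - 21/25) = 6593*(83429/25) = 550047397/25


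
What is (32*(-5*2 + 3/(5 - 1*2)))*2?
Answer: -576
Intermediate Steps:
(32*(-5*2 + 3/(5 - 1*2)))*2 = (32*(-10 + 3/(5 - 2)))*2 = (32*(-10 + 3/3))*2 = (32*(-10 + 3*(⅓)))*2 = (32*(-10 + 1))*2 = (32*(-9))*2 = -288*2 = -576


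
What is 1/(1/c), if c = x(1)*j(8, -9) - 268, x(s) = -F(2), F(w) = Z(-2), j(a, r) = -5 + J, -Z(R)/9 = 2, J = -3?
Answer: -412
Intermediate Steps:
Z(R) = -18 (Z(R) = -9*2 = -18)
j(a, r) = -8 (j(a, r) = -5 - 3 = -8)
F(w) = -18
x(s) = 18 (x(s) = -1*(-18) = 18)
c = -412 (c = 18*(-8) - 268 = -144 - 268 = -412)
1/(1/c) = 1/(1/(-412)) = 1/(-1/412) = -412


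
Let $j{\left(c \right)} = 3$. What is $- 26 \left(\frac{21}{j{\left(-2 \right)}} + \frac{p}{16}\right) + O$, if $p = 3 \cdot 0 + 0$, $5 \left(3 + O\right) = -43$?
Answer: $- \frac{968}{5} \approx -193.6$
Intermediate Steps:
$O = - \frac{58}{5}$ ($O = -3 + \frac{1}{5} \left(-43\right) = -3 - \frac{43}{5} = - \frac{58}{5} \approx -11.6$)
$p = 0$ ($p = 0 + 0 = 0$)
$- 26 \left(\frac{21}{j{\left(-2 \right)}} + \frac{p}{16}\right) + O = - 26 \left(\frac{21}{3} + \frac{0}{16}\right) - \frac{58}{5} = - 26 \left(21 \cdot \frac{1}{3} + 0 \cdot \frac{1}{16}\right) - \frac{58}{5} = - 26 \left(7 + 0\right) - \frac{58}{5} = \left(-26\right) 7 - \frac{58}{5} = -182 - \frac{58}{5} = - \frac{968}{5}$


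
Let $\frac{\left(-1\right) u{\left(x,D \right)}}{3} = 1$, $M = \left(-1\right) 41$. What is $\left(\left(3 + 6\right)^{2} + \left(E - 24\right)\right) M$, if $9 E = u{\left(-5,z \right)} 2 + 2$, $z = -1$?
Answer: $- \frac{20869}{9} \approx -2318.8$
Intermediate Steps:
$M = -41$
$u{\left(x,D \right)} = -3$ ($u{\left(x,D \right)} = \left(-3\right) 1 = -3$)
$E = - \frac{4}{9}$ ($E = \frac{\left(-3\right) 2 + 2}{9} = \frac{-6 + 2}{9} = \frac{1}{9} \left(-4\right) = - \frac{4}{9} \approx -0.44444$)
$\left(\left(3 + 6\right)^{2} + \left(E - 24\right)\right) M = \left(\left(3 + 6\right)^{2} - \frac{220}{9}\right) \left(-41\right) = \left(9^{2} - \frac{220}{9}\right) \left(-41\right) = \left(81 - \frac{220}{9}\right) \left(-41\right) = \frac{509}{9} \left(-41\right) = - \frac{20869}{9}$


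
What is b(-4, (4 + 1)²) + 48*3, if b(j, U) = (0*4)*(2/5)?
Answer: 144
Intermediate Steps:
b(j, U) = 0 (b(j, U) = 0*(2*(⅕)) = 0*(⅖) = 0)
b(-4, (4 + 1)²) + 48*3 = 0 + 48*3 = 0 + 144 = 144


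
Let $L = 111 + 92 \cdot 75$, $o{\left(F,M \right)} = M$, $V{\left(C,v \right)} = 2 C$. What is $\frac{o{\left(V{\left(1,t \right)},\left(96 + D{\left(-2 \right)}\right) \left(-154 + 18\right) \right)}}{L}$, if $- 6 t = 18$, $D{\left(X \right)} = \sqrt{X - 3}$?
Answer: $- \frac{4352}{2337} - \frac{136 i \sqrt{5}}{7011} \approx -1.8622 - 0.043375 i$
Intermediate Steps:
$D{\left(X \right)} = \sqrt{-3 + X}$
$t = -3$ ($t = \left(- \frac{1}{6}\right) 18 = -3$)
$L = 7011$ ($L = 111 + 6900 = 7011$)
$\frac{o{\left(V{\left(1,t \right)},\left(96 + D{\left(-2 \right)}\right) \left(-154 + 18\right) \right)}}{L} = \frac{\left(96 + \sqrt{-3 - 2}\right) \left(-154 + 18\right)}{7011} = \left(96 + \sqrt{-5}\right) \left(-136\right) \frac{1}{7011} = \left(96 + i \sqrt{5}\right) \left(-136\right) \frac{1}{7011} = \left(-13056 - 136 i \sqrt{5}\right) \frac{1}{7011} = - \frac{4352}{2337} - \frac{136 i \sqrt{5}}{7011}$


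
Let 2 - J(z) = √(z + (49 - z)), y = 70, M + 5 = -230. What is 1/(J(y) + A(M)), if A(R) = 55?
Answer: 1/50 ≈ 0.020000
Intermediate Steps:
M = -235 (M = -5 - 230 = -235)
J(z) = -5 (J(z) = 2 - √(z + (49 - z)) = 2 - √49 = 2 - 1*7 = 2 - 7 = -5)
1/(J(y) + A(M)) = 1/(-5 + 55) = 1/50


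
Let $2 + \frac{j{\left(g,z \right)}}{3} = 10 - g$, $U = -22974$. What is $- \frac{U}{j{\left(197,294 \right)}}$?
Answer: $- \frac{1094}{27} \approx -40.518$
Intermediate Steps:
$j{\left(g,z \right)} = 24 - 3 g$ ($j{\left(g,z \right)} = -6 + 3 \left(10 - g\right) = -6 - \left(-30 + 3 g\right) = 24 - 3 g$)
$- \frac{U}{j{\left(197,294 \right)}} = - \frac{-22974}{24 - 591} = - \frac{-22974}{-567} = - \frac{\left(-22974\right) \left(-1\right)}{567} = \left(-1\right) \frac{1094}{27} = - \frac{1094}{27}$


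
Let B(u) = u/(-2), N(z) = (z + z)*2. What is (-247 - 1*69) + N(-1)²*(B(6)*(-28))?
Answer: 1028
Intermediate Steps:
N(z) = 4*z (N(z) = (2*z)*2 = 4*z)
B(u) = -u/2 (B(u) = u*(-½) = -u/2)
(-247 - 1*69) + N(-1)²*(B(6)*(-28)) = (-247 - 1*69) + (4*(-1))²*(-½*6*(-28)) = (-247 - 69) + (-4)²*(-3*(-28)) = -316 + 16*84 = -316 + 1344 = 1028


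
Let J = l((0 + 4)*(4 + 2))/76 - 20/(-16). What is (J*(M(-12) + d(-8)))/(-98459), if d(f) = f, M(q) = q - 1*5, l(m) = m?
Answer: 2975/7482884 ≈ 0.00039757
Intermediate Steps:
J = 119/76 (J = ((0 + 4)*(4 + 2))/76 - 20/(-16) = (4*6)*(1/76) - 20*(-1/16) = 24*(1/76) + 5/4 = 6/19 + 5/4 = 119/76 ≈ 1.5658)
M(q) = -5 + q (M(q) = q - 5 = -5 + q)
(J*(M(-12) + d(-8)))/(-98459) = (119*((-5 - 12) - 8)/76)/(-98459) = (119*(-17 - 8)/76)*(-1/98459) = ((119/76)*(-25))*(-1/98459) = -2975/76*(-1/98459) = 2975/7482884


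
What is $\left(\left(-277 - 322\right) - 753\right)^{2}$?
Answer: $1827904$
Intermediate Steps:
$\left(\left(-277 - 322\right) - 753\right)^{2} = \left(-599 - 753\right)^{2} = \left(-1352\right)^{2} = 1827904$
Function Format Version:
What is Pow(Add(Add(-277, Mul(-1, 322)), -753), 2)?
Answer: 1827904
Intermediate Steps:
Pow(Add(Add(-277, Mul(-1, 322)), -753), 2) = Pow(Add(Add(-277, -322), -753), 2) = Pow(Add(-599, -753), 2) = Pow(-1352, 2) = 1827904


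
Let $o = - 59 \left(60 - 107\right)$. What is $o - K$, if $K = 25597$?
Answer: $-22824$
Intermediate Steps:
$o = 2773$ ($o = \left(-59\right) \left(-47\right) = 2773$)
$o - K = 2773 - 25597 = -22824$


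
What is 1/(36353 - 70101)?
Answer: -1/33748 ≈ -2.9631e-5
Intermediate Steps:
1/(36353 - 70101) = 1/(-33748) = -1/33748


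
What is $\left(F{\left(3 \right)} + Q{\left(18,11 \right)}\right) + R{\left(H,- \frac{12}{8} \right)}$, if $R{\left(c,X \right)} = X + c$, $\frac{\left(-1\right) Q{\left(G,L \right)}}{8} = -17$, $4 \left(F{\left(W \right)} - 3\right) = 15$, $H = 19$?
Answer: $\frac{641}{4} \approx 160.25$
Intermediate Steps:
$F{\left(W \right)} = \frac{27}{4}$ ($F{\left(W \right)} = 3 + \frac{1}{4} \cdot 15 = 3 + \frac{15}{4} = \frac{27}{4}$)
$Q{\left(G,L \right)} = 136$ ($Q{\left(G,L \right)} = \left(-8\right) \left(-17\right) = 136$)
$\left(F{\left(3 \right)} + Q{\left(18,11 \right)}\right) + R{\left(H,- \frac{12}{8} \right)} = \left(\frac{27}{4} + 136\right) + \left(- \frac{12}{8} + 19\right) = \frac{571}{4} + \left(\left(-12\right) \frac{1}{8} + 19\right) = \frac{571}{4} + \left(- \frac{3}{2} + 19\right) = \frac{571}{4} + \frac{35}{2} = \frac{641}{4}$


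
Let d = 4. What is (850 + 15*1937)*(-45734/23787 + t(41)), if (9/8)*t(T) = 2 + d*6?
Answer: 15072419050/23787 ≈ 6.3364e+5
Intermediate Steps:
t(T) = 208/9 (t(T) = 8*(2 + 4*6)/9 = 8*(2 + 24)/9 = (8/9)*26 = 208/9)
(850 + 15*1937)*(-45734/23787 + t(41)) = (850 + 15*1937)*(-45734/23787 + 208/9) = (850 + 29055)*(-45734*1/23787 + 208/9) = 29905*(-45734/23787 + 208/9) = 29905*(504010/23787) = 15072419050/23787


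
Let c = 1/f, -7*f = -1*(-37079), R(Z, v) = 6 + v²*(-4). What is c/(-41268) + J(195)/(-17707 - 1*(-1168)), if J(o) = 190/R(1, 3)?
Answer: 1384461647/3615369101244 ≈ 0.00038294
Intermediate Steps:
R(Z, v) = 6 - 4*v²
J(o) = -19/3 (J(o) = 190/(6 - 4*3²) = 190/(6 - 4*9) = 190/(6 - 36) = 190/(-30) = 190*(-1/30) = -19/3)
f = -5297 (f = -(-1)*(-37079)/7 = -⅐*37079 = -5297)
c = -1/5297 (c = 1/(-5297) = -1/5297 ≈ -0.00018879)
c/(-41268) + J(195)/(-17707 - 1*(-1168)) = -1/5297/(-41268) - 19/(3*(-17707 - 1*(-1168))) = -1/5297*(-1/41268) - 19/(3*(-17707 + 1168)) = 1/218596596 - 19/3/(-16539) = 1/218596596 - 19/3*(-1/16539) = 1/218596596 + 19/49617 = 1384461647/3615369101244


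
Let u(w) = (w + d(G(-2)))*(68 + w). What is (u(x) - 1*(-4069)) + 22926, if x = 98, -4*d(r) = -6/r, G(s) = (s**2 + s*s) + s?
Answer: 86609/2 ≈ 43305.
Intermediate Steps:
G(s) = s + 2*s**2 (G(s) = (s**2 + s**2) + s = 2*s**2 + s = s + 2*s**2)
d(r) = 3/(2*r) (d(r) = -(-3)/(2*r) = 3/(2*r))
u(w) = (68 + w)*(1/4 + w) (u(w) = (w + 3/(2*((-2*(1 + 2*(-2))))))*(68 + w) = (w + 3/(2*((-2*(1 - 4)))))*(68 + w) = (w + 3/(2*((-2*(-3)))))*(68 + w) = (w + (3/2)/6)*(68 + w) = (w + (3/2)*(1/6))*(68 + w) = (w + 1/4)*(68 + w) = (1/4 + w)*(68 + w) = (68 + w)*(1/4 + w))
(u(x) - 1*(-4069)) + 22926 = ((17 + 98**2 + (273/4)*98) - 1*(-4069)) + 22926 = ((17 + 9604 + 13377/2) + 4069) + 22926 = (32619/2 + 4069) + 22926 = 40757/2 + 22926 = 86609/2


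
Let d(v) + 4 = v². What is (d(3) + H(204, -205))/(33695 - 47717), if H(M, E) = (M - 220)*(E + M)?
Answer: -7/4674 ≈ -0.0014976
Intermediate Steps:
d(v) = -4 + v²
H(M, E) = (-220 + M)*(E + M)
(d(3) + H(204, -205))/(33695 - 47717) = ((-4 + 3²) + (204² - 220*(-205) - 220*204 - 205*204))/(33695 - 47717) = ((-4 + 9) + (41616 + 45100 - 44880 - 41820))/(-14022) = (5 + 16)*(-1/14022) = 21*(-1/14022) = -7/4674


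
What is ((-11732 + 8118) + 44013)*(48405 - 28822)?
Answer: 791133617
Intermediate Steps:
((-11732 + 8118) + 44013)*(48405 - 28822) = (-3614 + 44013)*19583 = 40399*19583 = 791133617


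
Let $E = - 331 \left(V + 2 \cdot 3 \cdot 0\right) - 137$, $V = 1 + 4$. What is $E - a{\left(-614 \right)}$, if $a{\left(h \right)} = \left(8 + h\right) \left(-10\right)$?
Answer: $-7852$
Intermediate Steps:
$V = 5$
$a{\left(h \right)} = -80 - 10 h$
$E = -1792$ ($E = - 331 \left(5 + 2 \cdot 3 \cdot 0\right) - 137 = - 331 \left(5 + 2 \cdot 0\right) - 137 = - 331 \left(5 + 0\right) - 137 = \left(-331\right) 5 - 137 = -1655 - 137 = -1792$)
$E - a{\left(-614 \right)} = -1792 - \left(-80 - -6140\right) = -1792 - \left(-80 + 6140\right) = -1792 - 6060 = -7852$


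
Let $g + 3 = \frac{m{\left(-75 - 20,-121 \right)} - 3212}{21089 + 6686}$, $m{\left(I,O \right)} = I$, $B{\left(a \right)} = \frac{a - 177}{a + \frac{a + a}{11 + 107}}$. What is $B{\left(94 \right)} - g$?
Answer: $\frac{70518061}{31330200} \approx 2.2508$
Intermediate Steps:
$B{\left(a \right)} = \frac{59 \left(-177 + a\right)}{60 a}$ ($B{\left(a \right)} = \frac{-177 + a}{a + \frac{2 a}{118}} = \frac{-177 + a}{a + 2 a \frac{1}{118}} = \frac{-177 + a}{a + \frac{a}{59}} = \frac{-177 + a}{\frac{60}{59} a} = \left(-177 + a\right) \frac{59}{60 a} = \frac{59 \left(-177 + a\right)}{60 a}$)
$g = - \frac{86632}{27775}$ ($g = -3 + \frac{\left(-75 - 20\right) - 3212}{21089 + 6686} = -3 + \frac{-95 - 3212}{27775} = -3 - \frac{3307}{27775} = - \frac{86632}{27775} \approx -3.1191$)
$B{\left(94 \right)} - g = \frac{59 \left(-177 + 94\right)}{60 \cdot 94} - - \frac{86632}{27775} = \frac{59}{60} \cdot \frac{1}{94} \left(-83\right) + \frac{86632}{27775} = - \frac{4897}{5640} + \frac{86632}{27775} = \frac{70518061}{31330200}$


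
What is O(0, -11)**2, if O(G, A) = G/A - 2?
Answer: 4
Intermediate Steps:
O(G, A) = -2 + G/A
O(0, -11)**2 = (-2 + 0/(-11))**2 = (-2 + 0*(-1/11))**2 = (-2 + 0)**2 = (-2)**2 = 4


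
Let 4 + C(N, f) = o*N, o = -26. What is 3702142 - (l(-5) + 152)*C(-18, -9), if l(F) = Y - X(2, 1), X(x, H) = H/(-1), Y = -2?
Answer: 3632078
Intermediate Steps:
X(x, H) = -H (X(x, H) = H*(-1) = -H)
l(F) = -1 (l(F) = -2 - (-1) = -2 - 1*(-1) = -2 + 1 = -1)
C(N, f) = -4 - 26*N
3702142 - (l(-5) + 152)*C(-18, -9) = 3702142 - (-1 + 152)*(-4 - 26*(-18)) = 3702142 - 151*(-4 + 468) = 3702142 - 151*464 = 3702142 - 1*70064 = 3702142 - 70064 = 3632078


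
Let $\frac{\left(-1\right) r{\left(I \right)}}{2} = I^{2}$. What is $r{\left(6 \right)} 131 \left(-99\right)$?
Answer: $933768$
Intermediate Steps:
$r{\left(I \right)} = - 2 I^{2}$
$r{\left(6 \right)} 131 \left(-99\right) = - 2 \cdot 6^{2} \cdot 131 \left(-99\right) = \left(-2\right) 36 \cdot 131 \left(-99\right) = \left(-72\right) 131 \left(-99\right) = \left(-9432\right) \left(-99\right) = 933768$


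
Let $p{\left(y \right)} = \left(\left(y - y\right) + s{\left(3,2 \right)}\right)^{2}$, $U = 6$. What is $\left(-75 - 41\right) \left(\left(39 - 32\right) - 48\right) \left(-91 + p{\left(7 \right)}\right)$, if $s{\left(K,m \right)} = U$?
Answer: $-261580$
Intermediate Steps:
$s{\left(K,m \right)} = 6$
$p{\left(y \right)} = 36$ ($p{\left(y \right)} = \left(\left(y - y\right) + 6\right)^{2} = \left(0 + 6\right)^{2} = 6^{2} = 36$)
$\left(-75 - 41\right) \left(\left(39 - 32\right) - 48\right) \left(-91 + p{\left(7 \right)}\right) = \left(-75 - 41\right) \left(\left(39 - 32\right) - 48\right) \left(-91 + 36\right) = - 116 \left(\left(39 - 32\right) - 48\right) \left(-55\right) = - 116 \left(7 - 48\right) \left(-55\right) = \left(-116\right) \left(-41\right) \left(-55\right) = 4756 \left(-55\right) = -261580$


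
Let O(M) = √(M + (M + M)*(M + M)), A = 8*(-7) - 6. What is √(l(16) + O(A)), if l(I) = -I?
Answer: √(-16 + √15314) ≈ 10.380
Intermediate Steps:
A = -62 (A = -56 - 6 = -62)
O(M) = √(M + 4*M²) (O(M) = √(M + (2*M)*(2*M)) = √(M + 4*M²))
√(l(16) + O(A)) = √(-1*16 + √(-62*(1 + 4*(-62)))) = √(-16 + √(-62*(1 - 248))) = √(-16 + √(-62*(-247))) = √(-16 + √15314)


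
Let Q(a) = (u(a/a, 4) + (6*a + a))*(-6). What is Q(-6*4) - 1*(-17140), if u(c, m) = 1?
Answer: 18142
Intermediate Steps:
Q(a) = -6 - 42*a (Q(a) = (1 + (6*a + a))*(-6) = (1 + 7*a)*(-6) = -6 - 42*a)
Q(-6*4) - 1*(-17140) = (-6 - (-252)*4) - 1*(-17140) = (-6 - 42*(-24)) + 17140 = (-6 + 1008) + 17140 = 1002 + 17140 = 18142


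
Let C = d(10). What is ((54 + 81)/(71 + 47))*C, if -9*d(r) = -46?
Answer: 345/59 ≈ 5.8475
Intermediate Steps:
d(r) = 46/9 (d(r) = -1/9*(-46) = 46/9)
C = 46/9 ≈ 5.1111
((54 + 81)/(71 + 47))*C = ((54 + 81)/(71 + 47))*(46/9) = (135/118)*(46/9) = 345/59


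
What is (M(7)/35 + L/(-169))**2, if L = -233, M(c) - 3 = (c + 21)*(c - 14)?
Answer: 598389444/34987225 ≈ 17.103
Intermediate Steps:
M(c) = 3 + (-14 + c)*(21 + c) (M(c) = 3 + (c + 21)*(c - 14) = 3 + (21 + c)*(-14 + c) = 3 + (-14 + c)*(21 + c))
(M(7)/35 + L/(-169))**2 = ((-291 + 7**2 + 7*7)/35 - 233/(-169))**2 = ((-291 + 49 + 49)*(1/35) - 233*(-1/169))**2 = (-193*1/35 + 233/169)**2 = (-193/35 + 233/169)**2 = (-24462/5915)**2 = 598389444/34987225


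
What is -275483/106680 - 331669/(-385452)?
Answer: -5900252033/3426668280 ≈ -1.7219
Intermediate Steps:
-275483/106680 - 331669/(-385452) = -275483*1/106680 - 331669*(-1/385452) = -275483/106680 + 331669/385452 = -5900252033/3426668280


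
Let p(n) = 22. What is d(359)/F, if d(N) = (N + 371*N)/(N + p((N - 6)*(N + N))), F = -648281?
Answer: -44516/82331687 ≈ -0.00054069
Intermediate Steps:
d(N) = 372*N/(22 + N) (d(N) = (N + 371*N)/(N + 22) = (372*N)/(22 + N) = 372*N/(22 + N))
d(359)/F = (372*359/(22 + 359))/(-648281) = (372*359/381)*(-1/648281) = (372*359*(1/381))*(-1/648281) = (44516/127)*(-1/648281) = -44516/82331687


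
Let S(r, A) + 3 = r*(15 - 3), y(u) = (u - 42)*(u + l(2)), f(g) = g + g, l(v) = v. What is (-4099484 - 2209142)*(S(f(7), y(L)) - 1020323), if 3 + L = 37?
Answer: 6435795282908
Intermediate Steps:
L = 34 (L = -3 + 37 = 34)
f(g) = 2*g
y(u) = (-42 + u)*(2 + u) (y(u) = (u - 42)*(u + 2) = (-42 + u)*(2 + u))
S(r, A) = -3 + 12*r (S(r, A) = -3 + r*(15 - 3) = -3 + r*12 = -3 + 12*r)
(-4099484 - 2209142)*(S(f(7), y(L)) - 1020323) = (-4099484 - 2209142)*((-3 + 12*(2*7)) - 1020323) = -6308626*((-3 + 12*14) - 1020323) = -6308626*((-3 + 168) - 1020323) = -6308626*(165 - 1020323) = -6308626*(-1020158) = 6435795282908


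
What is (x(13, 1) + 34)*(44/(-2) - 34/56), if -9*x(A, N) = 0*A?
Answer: -10761/14 ≈ -768.64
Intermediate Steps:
x(A, N) = 0 (x(A, N) = -0*A = -1/9*0 = 0)
(x(13, 1) + 34)*(44/(-2) - 34/56) = (0 + 34)*(44/(-2) - 34/56) = 34*(44*(-1/2) - 34*1/56) = 34*(-22 - 17/28) = 34*(-633/28) = -10761/14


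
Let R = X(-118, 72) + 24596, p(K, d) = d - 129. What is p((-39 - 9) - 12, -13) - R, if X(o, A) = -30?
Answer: -24708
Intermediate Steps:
p(K, d) = -129 + d
R = 24566 (R = -30 + 24596 = 24566)
p((-39 - 9) - 12, -13) - R = (-129 - 13) - 1*24566 = -142 - 24566 = -24708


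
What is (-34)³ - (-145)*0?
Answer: -39304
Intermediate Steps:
(-34)³ - (-145)*0 = -39304 - 1*0 = -39304 + 0 = -39304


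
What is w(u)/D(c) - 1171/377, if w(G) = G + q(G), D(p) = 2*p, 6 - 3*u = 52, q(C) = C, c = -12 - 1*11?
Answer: -2759/1131 ≈ -2.4394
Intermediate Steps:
c = -23 (c = -12 - 11 = -23)
u = -46/3 (u = 2 - ⅓*52 = 2 - 52/3 = -46/3 ≈ -15.333)
w(G) = 2*G (w(G) = G + G = 2*G)
w(u)/D(c) - 1171/377 = (2*(-46/3))/((2*(-23))) - 1171/377 = -92/3/(-46) - 1171*1/377 = -92/3*(-1/46) - 1171/377 = ⅔ - 1171/377 = -2759/1131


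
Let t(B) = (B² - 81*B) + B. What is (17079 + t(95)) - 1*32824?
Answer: -14320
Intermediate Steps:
t(B) = B² - 80*B
(17079 + t(95)) - 1*32824 = (17079 + 95*(-80 + 95)) - 1*32824 = (17079 + 95*15) - 32824 = (17079 + 1425) - 32824 = 18504 - 32824 = -14320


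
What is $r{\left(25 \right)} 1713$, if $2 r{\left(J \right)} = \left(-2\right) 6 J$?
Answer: $-256950$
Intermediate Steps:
$r{\left(J \right)} = - 6 J$ ($r{\left(J \right)} = \frac{\left(-2\right) 6 J}{2} = \frac{\left(-12\right) J}{2} = - 6 J$)
$r{\left(25 \right)} 1713 = \left(-6\right) 25 \cdot 1713 = \left(-150\right) 1713 = -256950$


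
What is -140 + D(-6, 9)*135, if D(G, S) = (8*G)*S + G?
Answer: -59270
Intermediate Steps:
D(G, S) = G + 8*G*S (D(G, S) = 8*G*S + G = G + 8*G*S)
-140 + D(-6, 9)*135 = -140 - 6*(1 + 8*9)*135 = -140 - 6*(1 + 72)*135 = -140 - 6*73*135 = -140 - 438*135 = -140 - 59130 = -59270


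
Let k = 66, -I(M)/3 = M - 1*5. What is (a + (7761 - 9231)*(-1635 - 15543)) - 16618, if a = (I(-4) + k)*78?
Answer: 25242296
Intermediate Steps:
I(M) = 15 - 3*M (I(M) = -3*(M - 1*5) = -3*(M - 5) = -3*(-5 + M) = 15 - 3*M)
a = 7254 (a = ((15 - 3*(-4)) + 66)*78 = ((15 + 12) + 66)*78 = (27 + 66)*78 = 93*78 = 7254)
(a + (7761 - 9231)*(-1635 - 15543)) - 16618 = (7254 + (7761 - 9231)*(-1635 - 15543)) - 16618 = (7254 - 1470*(-17178)) - 16618 = (7254 + 25251660) - 16618 = 25258914 - 16618 = 25242296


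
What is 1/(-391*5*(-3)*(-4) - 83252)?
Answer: -1/106712 ≈ -9.3710e-6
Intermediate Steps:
1/(-391*5*(-3)*(-4) - 83252) = 1/(-(-5865)*(-4) - 83252) = 1/(-391*60 - 83252) = 1/(-23460 - 83252) = 1/(-106712) = -1/106712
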